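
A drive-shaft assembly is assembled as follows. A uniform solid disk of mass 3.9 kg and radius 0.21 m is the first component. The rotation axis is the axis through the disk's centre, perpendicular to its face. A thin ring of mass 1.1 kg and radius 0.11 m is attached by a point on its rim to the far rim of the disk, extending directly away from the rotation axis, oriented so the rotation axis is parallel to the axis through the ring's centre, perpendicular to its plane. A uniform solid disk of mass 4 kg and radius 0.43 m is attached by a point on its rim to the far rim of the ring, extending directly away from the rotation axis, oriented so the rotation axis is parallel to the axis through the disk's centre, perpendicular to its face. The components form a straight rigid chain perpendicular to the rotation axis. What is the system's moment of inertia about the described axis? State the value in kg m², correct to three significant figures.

Solid disk: I_cm = (1/2)MR² = (1/2)(3.9)(0.21)² = 0.085995 kg m²; axis through the centre, so I = 0.085995 kg m².
Thin ring: I_cm = MR² = (1.1)(0.11)² = 0.01331 kg m²; centre at d = 0.21 + 0.11 = 0.32 m, so the parallel axis theorem gives I = 0.01331 + (1.1)(0.32)² = 0.12595 kg m².
Solid disk: I_cm = (1/2)MR² = (1/2)(4)(0.43)² = 0.3698 kg m²; centre at d = 0.21 + 0.11 + 0.11 + 0.43 = 0.86 m, so the parallel axis theorem gives I = 0.3698 + (4)(0.86)² = 3.3282 kg m².
Total I = 0.085995 + 0.12595 + 3.3282 = 3.5401 kg m².

3.54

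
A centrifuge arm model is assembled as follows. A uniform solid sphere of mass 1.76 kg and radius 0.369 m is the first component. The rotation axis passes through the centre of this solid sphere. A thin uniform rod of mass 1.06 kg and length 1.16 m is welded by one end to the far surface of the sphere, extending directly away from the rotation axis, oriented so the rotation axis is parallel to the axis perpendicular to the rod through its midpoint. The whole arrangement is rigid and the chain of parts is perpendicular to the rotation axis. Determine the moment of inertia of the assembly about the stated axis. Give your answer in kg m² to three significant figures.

1.17

Solid sphere: I_cm = (2/5)MR² = (2/5)(1.76)(0.369)² = 0.095857 kg m²; axis through the centre, so I = 0.095857 kg m².
Thin rod: I_cm = (1/12)ML² = (1/12)(1.06)(1.16)² = 0.11886 kg m²; centre at d = 0.369 + 0.58 = 0.949 m, so I = I_cm + Md² gives I = 0.11886 + (1.06)(0.949)² = 1.0735 kg m².
Total I = 0.095857 + 1.0735 = 1.1694 kg m².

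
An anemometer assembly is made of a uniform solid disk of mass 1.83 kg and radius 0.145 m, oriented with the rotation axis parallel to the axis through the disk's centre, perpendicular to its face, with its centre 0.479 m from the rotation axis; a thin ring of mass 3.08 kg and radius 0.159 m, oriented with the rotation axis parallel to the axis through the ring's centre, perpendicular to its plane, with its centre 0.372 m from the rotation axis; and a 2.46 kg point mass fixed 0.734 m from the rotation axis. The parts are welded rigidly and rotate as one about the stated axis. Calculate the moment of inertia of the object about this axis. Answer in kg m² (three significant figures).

Solid disk: I_cm = (1/2)MR² = (1/2)(1.83)(0.145)² = 0.019238 kg m²; centre at d = 0.479 m, so I = I_cm + Md² gives I = 0.019238 + (1.83)(0.479)² = 0.43911 kg m².
Thin ring: I_cm = MR² = (3.08)(0.159)² = 0.077865 kg m²; centre at d = 0.372 m, so I = I_cm + Md² gives I = 0.077865 + (3.08)(0.372)² = 0.50409 kg m².
Point mass: I_cm = 0; centre at d = 0.734 m, so I = I_cm + Md² gives I = 0 + (2.46)(0.734)² = 1.3253 kg m².
Total I = 0.43911 + 0.50409 + 1.3253 = 2.2685 kg m².

2.27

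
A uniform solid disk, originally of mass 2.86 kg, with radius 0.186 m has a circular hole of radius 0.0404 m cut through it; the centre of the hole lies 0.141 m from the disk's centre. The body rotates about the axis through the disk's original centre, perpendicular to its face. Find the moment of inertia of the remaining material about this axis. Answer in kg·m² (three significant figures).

Unpierced body about its centre: I₀ = (1/2)MR² = (1/2)(2.86)(0.186)² = 0.049472 kg·m².
The removed disk has mass m = M·(r/R)² = (2.86)(0.0404/0.186)² = 0.13493 kg (same uniform areal density).
Its moment of inertia about the rotation axis (parallel-axis theorem): I_hole = (1/2)mr² + md² = (1/2)(0.13493)(0.0404)² + (0.13493)(0.141)² = 0.0027926 kg·m².
Treating the hole as negative mass, I = I₀ − I_hole = 0.049472 − 0.0027926 = 0.04668 kg·m².

0.0467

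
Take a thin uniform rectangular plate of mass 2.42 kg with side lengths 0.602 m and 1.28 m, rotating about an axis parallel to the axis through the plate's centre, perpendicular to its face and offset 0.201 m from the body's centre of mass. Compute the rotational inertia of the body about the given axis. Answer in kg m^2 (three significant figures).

I_cm = (1/12)M(a²+b²) = (1/12)(2.42)[(0.602)² + (1.28)²] = 0.4035 kg m^2; centre at d = 0.201 m, so the parallel axis theorem gives I = 0.4035 + (2.42)(0.201)² = 0.50127 kg m^2.

0.501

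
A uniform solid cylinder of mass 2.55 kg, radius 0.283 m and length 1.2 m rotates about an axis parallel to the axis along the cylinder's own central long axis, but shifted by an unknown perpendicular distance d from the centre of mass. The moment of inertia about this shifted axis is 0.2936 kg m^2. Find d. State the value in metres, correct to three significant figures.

About the centre-of-mass axis, I_cm = (1/2)MR² = (1/2)(2.55)(0.283)² = 0.10211 kg m^2.
Parallel axis theorem: I = I_cm + Md², so Md² = 0.2936 − 0.10211 = 0.19149 kg m^2.
d = √(0.19149 / 2.55) = 0.27403 m.

0.274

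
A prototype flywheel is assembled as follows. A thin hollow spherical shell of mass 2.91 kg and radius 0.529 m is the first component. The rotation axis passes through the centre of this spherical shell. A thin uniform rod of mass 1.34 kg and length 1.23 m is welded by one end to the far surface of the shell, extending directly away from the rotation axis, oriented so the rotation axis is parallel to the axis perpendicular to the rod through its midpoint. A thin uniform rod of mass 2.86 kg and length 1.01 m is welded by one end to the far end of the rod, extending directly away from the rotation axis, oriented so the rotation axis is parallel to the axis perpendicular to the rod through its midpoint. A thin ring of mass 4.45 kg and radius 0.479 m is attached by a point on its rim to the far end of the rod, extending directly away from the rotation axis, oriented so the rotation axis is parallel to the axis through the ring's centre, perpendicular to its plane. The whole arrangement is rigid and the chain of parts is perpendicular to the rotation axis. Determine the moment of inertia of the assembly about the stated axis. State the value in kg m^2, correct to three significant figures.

65.3

Spherical shell: I_cm = (2/3)MR² = (2/3)(2.91)(0.529)² = 0.54289 kg m^2; axis through the centre, so I = 0.54289 kg m^2.
Thin rod: I_cm = (1/12)ML² = (1/12)(1.34)(1.23)² = 0.16894 kg m^2; centre at d = 0.529 + 0.615 = 1.144 m, so the parallel axis theorem gives I = 0.16894 + (1.34)(1.144)² = 1.9226 kg m^2.
Thin rod: I_cm = (1/12)ML² = (1/12)(2.86)(1.01)² = 0.24312 kg m^2; centre at d = 0.529 + 0.615 + 0.615 + 0.505 = 2.264 m, so the parallel axis theorem gives I = 0.24312 + (2.86)(2.264)² = 14.903 kg m^2.
Thin ring: I_cm = MR² = (4.45)(0.479)² = 1.021 kg m^2; centre at d = 0.529 + 0.615 + 0.615 + 0.505 + 0.505 + 0.479 = 3.248 m, so the parallel axis theorem gives I = 1.021 + (4.45)(3.248)² = 47.966 kg m^2.
Total I = 0.54289 + 1.9226 + 14.903 + 47.966 = 65.334 kg m^2.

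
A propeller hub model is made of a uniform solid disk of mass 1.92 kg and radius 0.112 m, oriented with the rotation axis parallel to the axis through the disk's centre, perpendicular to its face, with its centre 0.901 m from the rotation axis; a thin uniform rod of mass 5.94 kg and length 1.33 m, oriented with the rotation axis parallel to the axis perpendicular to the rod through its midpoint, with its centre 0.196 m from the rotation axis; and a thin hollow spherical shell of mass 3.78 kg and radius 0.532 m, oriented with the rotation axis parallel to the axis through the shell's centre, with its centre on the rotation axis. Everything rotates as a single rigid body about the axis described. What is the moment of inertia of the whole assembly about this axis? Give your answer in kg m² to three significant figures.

3.39

Solid disk: I_cm = (1/2)MR² = (1/2)(1.92)(0.112)² = 0.012042 kg m²; centre at d = 0.901 m, so the parallel axis theorem gives I = 0.012042 + (1.92)(0.901)² = 1.5707 kg m².
Thin rod: I_cm = (1/12)ML² = (1/12)(5.94)(1.33)² = 0.87561 kg m²; centre at d = 0.196 m, so the parallel axis theorem gives I = 0.87561 + (5.94)(0.196)² = 1.1038 kg m².
Spherical shell: I_cm = (2/3)MR² = (2/3)(3.78)(0.532)² = 0.71322 kg m²; axis through the centre, so I = 0.71322 kg m².
Total I = 1.5707 + 1.1038 + 0.71322 = 3.3877 kg m².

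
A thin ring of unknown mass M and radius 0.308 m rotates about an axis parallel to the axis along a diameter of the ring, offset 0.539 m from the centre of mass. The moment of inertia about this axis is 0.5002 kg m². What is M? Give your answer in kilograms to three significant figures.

I = I_cm + Md² = (1/2)MR² + Md² = M·[0.5·(0.308)² + (0.539)²] = M·0.33795.
So M = 0.5002 / 0.33795 = 1.4801 kg.

1.48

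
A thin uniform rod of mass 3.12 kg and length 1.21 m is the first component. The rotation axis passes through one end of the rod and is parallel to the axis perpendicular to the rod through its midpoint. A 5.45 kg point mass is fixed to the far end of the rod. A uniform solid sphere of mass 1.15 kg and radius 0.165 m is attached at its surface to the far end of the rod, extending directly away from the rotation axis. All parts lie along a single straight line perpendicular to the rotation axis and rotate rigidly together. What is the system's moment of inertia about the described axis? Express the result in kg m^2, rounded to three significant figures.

11.7

Thin rod: I_cm = (1/12)ML² = (1/12)(3.12)(1.21)² = 0.38067 kg m^2; centre at d = 0.605 m, so I = I_cm + Md² gives I = 0.38067 + (3.12)(0.605)² = 1.5227 kg m^2.
Point mass: I_cm = 0; centre at d = 0.605 + 0.605 = 1.21 m, so I = I_cm + Md² gives I = 0 + (5.45)(1.21)² = 7.9793 kg m^2.
Solid sphere: I_cm = (2/5)MR² = (2/5)(1.15)(0.165)² = 0.012523 kg m^2; centre at d = 0.605 + 0.605 + 0.165 = 1.375 m, so I = I_cm + Md² gives I = 0.012523 + (1.15)(1.375)² = 2.1867 kg m^2.
Total I = 1.5227 + 7.9793 + 2.1867 = 11.689 kg m^2.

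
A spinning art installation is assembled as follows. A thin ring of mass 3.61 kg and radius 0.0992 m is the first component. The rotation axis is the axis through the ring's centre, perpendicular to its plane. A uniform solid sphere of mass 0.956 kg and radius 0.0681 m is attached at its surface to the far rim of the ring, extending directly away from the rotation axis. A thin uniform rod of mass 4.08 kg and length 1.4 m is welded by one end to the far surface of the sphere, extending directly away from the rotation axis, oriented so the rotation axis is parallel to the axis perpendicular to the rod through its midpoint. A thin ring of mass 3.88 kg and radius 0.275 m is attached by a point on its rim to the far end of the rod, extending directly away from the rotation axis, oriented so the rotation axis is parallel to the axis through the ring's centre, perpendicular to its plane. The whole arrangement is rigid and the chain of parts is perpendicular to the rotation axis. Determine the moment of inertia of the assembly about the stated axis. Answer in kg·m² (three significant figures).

Thin ring: I_cm = MR² = (3.61)(0.0992)² = 0.035525 kg·m²; axis through the centre, so I = 0.035525 kg·m².
Solid sphere: I_cm = (2/5)MR² = (2/5)(0.956)(0.0681)² = 0.0017734 kg·m²; centre at d = 0.0992 + 0.0681 = 0.1673 m, so I = I_cm + Md² gives I = 0.0017734 + (0.956)(0.1673)² = 0.028531 kg·m².
Thin rod: I_cm = (1/12)ML² = (1/12)(4.08)(1.4)² = 0.6664 kg·m²; centre at d = 0.0992 + 0.0681 + 0.0681 + 0.7 = 0.9354 m, so I = I_cm + Md² gives I = 0.6664 + (4.08)(0.9354)² = 4.2363 kg·m².
Thin ring: I_cm = MR² = (3.88)(0.275)² = 0.29343 kg·m²; centre at d = 0.0992 + 0.0681 + 0.0681 + 0.7 + 0.7 + 0.275 = 1.9104 m, so I = I_cm + Md² gives I = 0.29343 + (3.88)(1.9104)² = 14.454 kg·m².
Total I = 0.035525 + 0.028531 + 4.2363 + 14.454 = 18.754 kg·m².

18.8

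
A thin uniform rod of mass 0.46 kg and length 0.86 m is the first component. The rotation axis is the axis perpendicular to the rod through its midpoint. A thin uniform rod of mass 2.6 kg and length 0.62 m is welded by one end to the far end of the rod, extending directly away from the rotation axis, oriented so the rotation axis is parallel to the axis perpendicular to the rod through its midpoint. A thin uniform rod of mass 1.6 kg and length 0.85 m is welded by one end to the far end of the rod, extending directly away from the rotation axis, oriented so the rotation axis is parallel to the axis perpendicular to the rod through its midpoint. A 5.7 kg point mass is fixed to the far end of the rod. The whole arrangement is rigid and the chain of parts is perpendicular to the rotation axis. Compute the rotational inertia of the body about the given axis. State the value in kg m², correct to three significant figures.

Thin rod: I_cm = (1/12)ML² = (1/12)(0.46)(0.86)² = 0.028351 kg m²; axis through the centre, so I = 0.028351 kg m².
Thin rod: I_cm = (1/12)ML² = (1/12)(2.6)(0.62)² = 0.083287 kg m²; centre at d = 0.43 + 0.31 = 0.74 m, so the parallel axis theorem gives I = 0.083287 + (2.6)(0.74)² = 1.507 kg m².
Thin rod: I_cm = (1/12)ML² = (1/12)(1.6)(0.85)² = 0.096333 kg m²; centre at d = 0.43 + 0.31 + 0.31 + 0.425 = 1.475 m, so the parallel axis theorem gives I = 0.096333 + (1.6)(1.475)² = 3.5773 kg m².
Point mass: I_cm = 0; centre at d = 0.43 + 0.31 + 0.31 + 0.425 + 0.425 = 1.9 m, so the parallel axis theorem gives I = 0 + (5.7)(1.9)² = 20.577 kg m².
Total I = 0.028351 + 1.507 + 3.5773 + 20.577 = 25.69 kg m².

25.7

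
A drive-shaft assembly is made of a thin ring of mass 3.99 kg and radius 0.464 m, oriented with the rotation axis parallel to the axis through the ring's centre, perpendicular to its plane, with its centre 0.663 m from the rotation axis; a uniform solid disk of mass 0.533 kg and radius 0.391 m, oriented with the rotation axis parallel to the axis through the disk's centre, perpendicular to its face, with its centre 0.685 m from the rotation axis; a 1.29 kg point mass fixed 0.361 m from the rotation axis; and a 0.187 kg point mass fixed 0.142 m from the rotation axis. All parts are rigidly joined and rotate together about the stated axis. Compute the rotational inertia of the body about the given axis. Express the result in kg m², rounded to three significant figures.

3.08

Thin ring: I_cm = MR² = (3.99)(0.464)² = 0.85903 kg m²; centre at d = 0.663 m, so I = I_cm + Md² gives I = 0.85903 + (3.99)(0.663)² = 2.6129 kg m².
Solid disk: I_cm = (1/2)MR² = (1/2)(0.533)(0.391)² = 0.040743 kg m²; centre at d = 0.685 m, so I = I_cm + Md² gives I = 0.040743 + (0.533)(0.685)² = 0.29084 kg m².
Point mass: I_cm = 0; centre at d = 0.361 m, so I = I_cm + Md² gives I = 0 + (1.29)(0.361)² = 0.16811 kg m².
Point mass: I_cm = 0; centre at d = 0.142 m, so I = I_cm + Md² gives I = 0 + (0.187)(0.142)² = 0.0037707 kg m².
Total I = 2.6129 + 0.29084 + 0.16811 + 0.0037707 = 3.0756 kg m².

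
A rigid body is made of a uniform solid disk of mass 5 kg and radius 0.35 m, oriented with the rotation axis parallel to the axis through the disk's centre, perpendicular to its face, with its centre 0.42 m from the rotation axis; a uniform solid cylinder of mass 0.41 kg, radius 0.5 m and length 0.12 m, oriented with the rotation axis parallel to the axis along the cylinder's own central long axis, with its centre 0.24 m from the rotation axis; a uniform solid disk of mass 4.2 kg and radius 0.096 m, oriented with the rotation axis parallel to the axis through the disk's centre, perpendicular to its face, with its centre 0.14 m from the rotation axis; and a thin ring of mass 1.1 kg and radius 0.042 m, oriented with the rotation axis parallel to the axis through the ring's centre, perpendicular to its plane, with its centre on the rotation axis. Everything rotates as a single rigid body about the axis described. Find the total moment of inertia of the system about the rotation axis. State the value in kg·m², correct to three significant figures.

Solid disk: I_cm = (1/2)MR² = (1/2)(5)(0.35)² = 0.30625 kg·m²; centre at d = 0.42 m, so I = I_cm + Md² gives I = 0.30625 + (5)(0.42)² = 1.1882 kg·m².
Solid cylinder: I_cm = (1/2)MR² = (1/2)(0.41)(0.5)² = 0.05125 kg·m²; centre at d = 0.24 m, so I = I_cm + Md² gives I = 0.05125 + (0.41)(0.24)² = 0.074866 kg·m².
Solid disk: I_cm = (1/2)MR² = (1/2)(4.2)(0.096)² = 0.019354 kg·m²; centre at d = 0.14 m, so I = I_cm + Md² gives I = 0.019354 + (4.2)(0.14)² = 0.10167 kg·m².
Thin ring: I_cm = MR² = (1.1)(0.042)² = 0.0019404 kg·m²; axis through the centre, so I = 0.0019404 kg·m².
Total I = 1.1882 + 0.074866 + 0.10167 + 0.0019404 = 1.3667 kg·m².

1.37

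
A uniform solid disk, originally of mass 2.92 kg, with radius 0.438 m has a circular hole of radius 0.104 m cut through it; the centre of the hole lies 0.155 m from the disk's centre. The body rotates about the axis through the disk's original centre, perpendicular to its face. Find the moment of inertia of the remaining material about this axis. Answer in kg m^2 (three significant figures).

Unpierced body about its centre: I₀ = (1/2)MR² = (1/2)(2.92)(0.438)² = 0.28009 kg m^2.
The removed disk has mass m = M·(r/R)² = (2.92)(0.104/0.438)² = 0.16463 kg (same uniform areal density).
Its moment of inertia about the rotation axis (parallel-axis theorem): I_hole = (1/2)mr² + md² = (1/2)(0.16463)(0.104)² + (0.16463)(0.155)² = 0.0048455 kg m^2.
Treating the hole as negative mass, I = I₀ − I_hole = 0.28009 − 0.0048455 = 0.27525 kg m^2.

0.275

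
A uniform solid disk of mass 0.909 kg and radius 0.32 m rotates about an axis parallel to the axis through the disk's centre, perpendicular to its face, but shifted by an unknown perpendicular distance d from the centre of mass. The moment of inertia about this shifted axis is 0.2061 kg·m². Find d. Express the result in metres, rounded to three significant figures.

0.419

About the centre-of-mass axis, I_cm = (1/2)MR² = (1/2)(0.909)(0.32)² = 0.046541 kg·m².
Parallel axis theorem: I = I_cm + Md², so Md² = 0.2061 − 0.046541 = 0.15956 kg·m².
d = √(0.15956 / 0.909) = 0.41897 m.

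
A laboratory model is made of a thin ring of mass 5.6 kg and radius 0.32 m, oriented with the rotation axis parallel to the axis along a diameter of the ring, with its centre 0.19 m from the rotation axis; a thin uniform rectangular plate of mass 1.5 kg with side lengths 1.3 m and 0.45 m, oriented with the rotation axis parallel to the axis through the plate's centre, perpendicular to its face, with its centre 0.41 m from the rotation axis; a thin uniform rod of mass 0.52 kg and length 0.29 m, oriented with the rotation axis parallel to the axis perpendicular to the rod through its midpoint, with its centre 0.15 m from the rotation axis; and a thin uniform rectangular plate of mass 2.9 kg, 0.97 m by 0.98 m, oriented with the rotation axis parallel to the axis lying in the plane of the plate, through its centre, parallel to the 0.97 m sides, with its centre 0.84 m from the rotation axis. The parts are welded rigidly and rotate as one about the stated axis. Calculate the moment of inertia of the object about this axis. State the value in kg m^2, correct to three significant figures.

Thin ring: I_cm = (1/2)MR² = (1/2)(5.6)(0.32)² = 0.28672 kg m^2; centre at d = 0.19 m, so the parallel axis theorem gives I = 0.28672 + (5.6)(0.19)² = 0.48888 kg m^2.
Rectangular plate: I_cm = (1/12)M(a²+b²) = (1/12)(1.5)[(1.3)² + (0.45)²] = 0.23656 kg m^2; centre at d = 0.41 m, so the parallel axis theorem gives I = 0.23656 + (1.5)(0.41)² = 0.48871 kg m^2.
Thin rod: I_cm = (1/12)ML² = (1/12)(0.52)(0.29)² = 0.0036443 kg m^2; centre at d = 0.15 m, so the parallel axis theorem gives I = 0.0036443 + (0.52)(0.15)² = 0.015344 kg m^2.
Rectangular plate: I_cm = (1/12)Mb² = (1/12)(2.9)(0.98)² = 0.2321 kg m^2; centre at d = 0.84 m, so the parallel axis theorem gives I = 0.2321 + (2.9)(0.84)² = 2.2783 kg m^2.
Total I = 0.48888 + 0.48871 + 0.015344 + 2.2783 = 3.2713 kg m^2.

3.27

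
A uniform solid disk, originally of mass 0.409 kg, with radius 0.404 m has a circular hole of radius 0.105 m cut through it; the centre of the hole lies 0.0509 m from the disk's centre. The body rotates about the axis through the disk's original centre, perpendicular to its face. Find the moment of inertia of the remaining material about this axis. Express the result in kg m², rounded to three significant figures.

0.0332

Unpierced body about its centre: I₀ = (1/2)MR² = (1/2)(0.409)(0.404)² = 0.033378 kg m².
The removed disk has mass m = M·(r/R)² = (0.409)(0.105/0.404)² = 0.027627 kg (same uniform areal density).
Its moment of inertia about the rotation axis (parallel-axis theorem): I_hole = (1/2)mr² + md² = (1/2)(0.027627)(0.105)² + (0.027627)(0.0509)² = 0.00022387 kg m².
Treating the hole as negative mass, I = I₀ − I_hole = 0.033378 − 0.00022387 = 0.033154 kg m².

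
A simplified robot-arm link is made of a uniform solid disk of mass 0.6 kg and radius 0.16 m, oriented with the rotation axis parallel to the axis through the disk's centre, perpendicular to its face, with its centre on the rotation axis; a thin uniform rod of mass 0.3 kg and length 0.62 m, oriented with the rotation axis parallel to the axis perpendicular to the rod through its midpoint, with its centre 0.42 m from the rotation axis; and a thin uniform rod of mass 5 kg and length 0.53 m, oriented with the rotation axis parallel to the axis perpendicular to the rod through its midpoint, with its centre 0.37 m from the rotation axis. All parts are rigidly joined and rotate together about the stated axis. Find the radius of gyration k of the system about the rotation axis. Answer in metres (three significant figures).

Solid disk: I_cm = (1/2)MR² = (1/2)(0.6)(0.16)² = 0.00768 kg·m²; axis through the centre, so I = 0.00768 kg·m².
Thin rod: I_cm = (1/12)ML² = (1/12)(0.3)(0.62)² = 0.00961 kg·m²; centre at d = 0.42 m, so the parallel axis theorem gives I = 0.00961 + (0.3)(0.42)² = 0.06253 kg·m².
Thin rod: I_cm = (1/12)ML² = (1/12)(5)(0.53)² = 0.11704 kg·m²; centre at d = 0.37 m, so the parallel axis theorem gives I = 0.11704 + (5)(0.37)² = 0.80154 kg·m².
Total I = 0.87175 kg·m²; total mass M = 5.9 kg.
k = √(I/M) = √(0.87175/5.9) = 0.38439 m.

0.384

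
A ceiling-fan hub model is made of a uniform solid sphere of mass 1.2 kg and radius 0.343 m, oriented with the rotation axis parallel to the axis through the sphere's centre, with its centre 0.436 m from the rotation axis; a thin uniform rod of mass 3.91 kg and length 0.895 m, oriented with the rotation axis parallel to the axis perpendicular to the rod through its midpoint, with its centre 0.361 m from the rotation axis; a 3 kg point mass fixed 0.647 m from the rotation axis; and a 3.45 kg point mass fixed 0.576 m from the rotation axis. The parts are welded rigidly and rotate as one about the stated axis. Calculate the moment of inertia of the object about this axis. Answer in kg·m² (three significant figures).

3.46

Solid sphere: I_cm = (2/5)MR² = (2/5)(1.2)(0.343)² = 0.056472 kg·m²; centre at d = 0.436 m, so the parallel axis theorem gives I = 0.056472 + (1.2)(0.436)² = 0.28459 kg·m².
Thin rod: I_cm = (1/12)ML² = (1/12)(3.91)(0.895)² = 0.261 kg·m²; centre at d = 0.361 m, so the parallel axis theorem gives I = 0.261 + (3.91)(0.361)² = 0.77056 kg·m².
Point mass: I_cm = 0; centre at d = 0.647 m, so the parallel axis theorem gives I = 0 + (3)(0.647)² = 1.2558 kg·m².
Point mass: I_cm = 0; centre at d = 0.576 m, so the parallel axis theorem gives I = 0 + (3.45)(0.576)² = 1.1446 kg·m².
Total I = 0.28459 + 0.77056 + 1.2558 + 1.1446 = 3.4556 kg·m².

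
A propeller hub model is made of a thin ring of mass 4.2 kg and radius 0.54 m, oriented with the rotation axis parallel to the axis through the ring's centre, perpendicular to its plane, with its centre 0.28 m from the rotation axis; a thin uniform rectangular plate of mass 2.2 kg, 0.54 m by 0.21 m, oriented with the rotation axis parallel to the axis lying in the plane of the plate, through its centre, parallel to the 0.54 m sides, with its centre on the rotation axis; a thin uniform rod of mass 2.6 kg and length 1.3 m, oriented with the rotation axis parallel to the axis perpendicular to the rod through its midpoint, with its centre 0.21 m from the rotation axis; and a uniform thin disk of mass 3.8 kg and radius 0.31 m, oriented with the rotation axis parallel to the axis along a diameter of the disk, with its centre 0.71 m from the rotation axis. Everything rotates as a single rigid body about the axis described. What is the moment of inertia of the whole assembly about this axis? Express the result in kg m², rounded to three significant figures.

4.05

Thin ring: I_cm = MR² = (4.2)(0.54)² = 1.2247 kg m²; centre at d = 0.28 m, so the parallel axis theorem gives I = 1.2247 + (4.2)(0.28)² = 1.554 kg m².
Rectangular plate: I_cm = (1/12)Mb² = (1/12)(2.2)(0.21)² = 0.008085 kg m²; axis through the centre, so I = 0.008085 kg m².
Thin rod: I_cm = (1/12)ML² = (1/12)(2.6)(1.3)² = 0.36617 kg m²; centre at d = 0.21 m, so the parallel axis theorem gives I = 0.36617 + (2.6)(0.21)² = 0.48083 kg m².
Thin disk: I_cm = (1/4)MR² = (1/4)(3.8)(0.31)² = 0.091295 kg m²; centre at d = 0.71 m, so the parallel axis theorem gives I = 0.091295 + (3.8)(0.71)² = 2.0069 kg m².
Total I = 1.554 + 0.008085 + 0.48083 + 2.0069 = 4.0498 kg m².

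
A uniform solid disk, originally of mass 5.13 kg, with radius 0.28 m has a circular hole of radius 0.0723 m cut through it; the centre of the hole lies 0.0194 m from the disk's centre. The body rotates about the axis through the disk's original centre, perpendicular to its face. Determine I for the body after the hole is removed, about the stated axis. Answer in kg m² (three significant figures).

0.200

Unpierced body about its centre: I₀ = (1/2)MR² = (1/2)(5.13)(0.28)² = 0.2011 kg m².
The removed disk has mass m = M·(r/R)² = (5.13)(0.0723/0.28)² = 0.34204 kg (same uniform areal density).
Its moment of inertia about the rotation axis (parallel-axis theorem): I_hole = (1/2)mr² + md² = (1/2)(0.34204)(0.0723)² + (0.34204)(0.0194)² = 0.0010227 kg m².
Treating the hole as negative mass, I = I₀ − I_hole = 0.2011 − 0.0010227 = 0.20007 kg m².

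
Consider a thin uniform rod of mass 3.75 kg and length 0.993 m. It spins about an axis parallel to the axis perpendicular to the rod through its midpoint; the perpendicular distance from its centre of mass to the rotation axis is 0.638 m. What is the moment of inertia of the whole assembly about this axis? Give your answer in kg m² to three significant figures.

I_cm = (1/12)ML² = (1/12)(3.75)(0.993)² = 0.30814 kg m²; centre at d = 0.638 m, so the parallel axis theorem gives I = 0.30814 + (3.75)(0.638)² = 1.8346 kg m².

1.83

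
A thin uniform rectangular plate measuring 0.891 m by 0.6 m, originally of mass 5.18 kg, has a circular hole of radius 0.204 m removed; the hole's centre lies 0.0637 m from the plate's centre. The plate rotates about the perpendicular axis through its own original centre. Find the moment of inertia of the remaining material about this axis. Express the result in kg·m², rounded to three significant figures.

0.467

Unpierced body about its centre: I₀ = (1/12)M(a²+b²) = (1/12)(5.18)[(0.891)² + (0.6)²] = 0.49809 kg·m².
The removed disk has mass m = M·πr²/(ab) = (5.18)·π(0.204)²/(0.891·0.6) = 1.2668 kg (same uniform areal density).
Its moment of inertia about the rotation axis (parallel-axis theorem): I_hole = (1/2)mr² + md² = (1/2)(1.2668)(0.204)² + (1.2668)(0.0637)² = 0.0315 kg·m².
Treating the hole as negative mass, I = I₀ − I_hole = 0.49809 − 0.0315 = 0.46659 kg·m².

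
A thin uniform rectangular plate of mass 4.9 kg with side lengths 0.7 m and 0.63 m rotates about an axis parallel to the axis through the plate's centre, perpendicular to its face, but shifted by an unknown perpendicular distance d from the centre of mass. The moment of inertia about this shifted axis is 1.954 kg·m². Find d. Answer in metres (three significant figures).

0.570

About the centre-of-mass axis, I_cm = (1/12)M(a²+b²) = (1/12)(4.9)[(0.7)² + (0.63)²] = 0.36215 kg·m².
Parallel axis theorem: I = I_cm + Md², so Md² = 1.954 − 0.36215 = 1.5918 kg·m².
d = √(1.5918 / 4.9) = 0.56997 m.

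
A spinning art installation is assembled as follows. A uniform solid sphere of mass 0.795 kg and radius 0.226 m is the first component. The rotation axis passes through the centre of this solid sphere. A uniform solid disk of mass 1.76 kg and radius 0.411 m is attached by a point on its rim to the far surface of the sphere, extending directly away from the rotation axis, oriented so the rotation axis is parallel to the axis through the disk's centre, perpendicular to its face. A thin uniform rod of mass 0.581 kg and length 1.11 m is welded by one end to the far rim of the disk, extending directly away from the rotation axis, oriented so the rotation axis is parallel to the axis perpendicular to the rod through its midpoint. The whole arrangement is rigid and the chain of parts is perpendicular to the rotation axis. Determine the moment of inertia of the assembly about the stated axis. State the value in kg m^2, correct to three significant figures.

2.43

Solid sphere: I_cm = (2/5)MR² = (2/5)(0.795)(0.226)² = 0.016242 kg m^2; axis through the centre, so I = 0.016242 kg m^2.
Solid disk: I_cm = (1/2)MR² = (1/2)(1.76)(0.411)² = 0.14865 kg m^2; centre at d = 0.226 + 0.411 = 0.637 m, so the parallel axis theorem gives I = 0.14865 + (1.76)(0.637)² = 0.8628 kg m^2.
Thin rod: I_cm = (1/12)ML² = (1/12)(0.581)(1.11)² = 0.059654 kg m^2; centre at d = 0.226 + 0.411 + 0.411 + 0.555 = 1.603 m, so the parallel axis theorem gives I = 0.059654 + (0.581)(1.603)² = 1.5526 kg m^2.
Total I = 0.016242 + 0.8628 + 1.5526 = 2.4316 kg m^2.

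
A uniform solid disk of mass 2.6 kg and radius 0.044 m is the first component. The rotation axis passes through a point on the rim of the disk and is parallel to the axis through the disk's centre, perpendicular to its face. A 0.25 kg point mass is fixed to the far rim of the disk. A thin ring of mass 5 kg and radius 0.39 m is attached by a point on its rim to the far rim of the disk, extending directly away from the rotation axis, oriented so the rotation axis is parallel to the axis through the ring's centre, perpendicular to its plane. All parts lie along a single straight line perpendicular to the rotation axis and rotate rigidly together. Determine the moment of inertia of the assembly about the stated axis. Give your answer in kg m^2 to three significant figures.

Solid disk: I_cm = (1/2)MR² = (1/2)(2.6)(0.044)² = 0.0025168 kg m^2; centre at d = 0.044 m, so I = I_cm + Md² gives I = 0.0025168 + (2.6)(0.044)² = 0.0075504 kg m^2.
Point mass: I_cm = 0; centre at d = 0.044 + 0.044 = 0.088 m, so I = I_cm + Md² gives I = 0 + (0.25)(0.088)² = 0.001936 kg m^2.
Thin ring: I_cm = MR² = (5)(0.39)² = 0.7605 kg m^2; centre at d = 0.044 + 0.044 + 0.39 = 0.478 m, so I = I_cm + Md² gives I = 0.7605 + (5)(0.478)² = 1.9029 kg m^2.
Total I = 0.0075504 + 0.001936 + 1.9029 = 1.9124 kg m^2.

1.91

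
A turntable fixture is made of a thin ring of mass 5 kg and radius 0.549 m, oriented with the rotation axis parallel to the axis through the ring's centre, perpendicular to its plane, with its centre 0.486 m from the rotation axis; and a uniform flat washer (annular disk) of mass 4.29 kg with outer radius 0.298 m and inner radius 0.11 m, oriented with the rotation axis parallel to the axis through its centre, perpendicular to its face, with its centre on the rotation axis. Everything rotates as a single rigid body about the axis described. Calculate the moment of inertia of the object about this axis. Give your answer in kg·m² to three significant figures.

Thin ring: I_cm = MR² = (5)(0.549)² = 1.507 kg·m²; centre at d = 0.486 m, so the parallel axis theorem gives I = 1.507 + (5)(0.486)² = 2.688 kg·m².
Annular disk: I_cm = (1/2)M(R²+r²) = (1/2)(4.29)[(0.298)² + (0.11)²] = 0.21644 kg·m²; axis through the centre, so I = 0.21644 kg·m².
Total I = 2.688 + 0.21644 = 2.9044 kg·m².

2.90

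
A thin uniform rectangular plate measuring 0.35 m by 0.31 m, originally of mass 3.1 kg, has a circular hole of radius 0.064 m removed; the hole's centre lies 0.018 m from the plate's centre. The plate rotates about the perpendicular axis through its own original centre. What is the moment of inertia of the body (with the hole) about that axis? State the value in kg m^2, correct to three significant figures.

Unpierced body about its centre: I₀ = (1/12)M(a²+b²) = (1/12)(3.1)[(0.35)² + (0.31)²] = 0.056472 kg m^2.
The removed disk has mass m = M·πr²/(ab) = (3.1)·π(0.064)²/(0.35·0.31) = 0.36766 kg (same uniform areal density).
Its moment of inertia about the rotation axis (parallel-axis theorem): I_hole = (1/2)mr² + md² = (1/2)(0.36766)(0.064)² + (0.36766)(0.018)² = 0.00087208 kg m^2.
Treating the hole as negative mass, I = I₀ − I_hole = 0.056472 − 0.00087208 = 0.0556 kg m^2.

0.0556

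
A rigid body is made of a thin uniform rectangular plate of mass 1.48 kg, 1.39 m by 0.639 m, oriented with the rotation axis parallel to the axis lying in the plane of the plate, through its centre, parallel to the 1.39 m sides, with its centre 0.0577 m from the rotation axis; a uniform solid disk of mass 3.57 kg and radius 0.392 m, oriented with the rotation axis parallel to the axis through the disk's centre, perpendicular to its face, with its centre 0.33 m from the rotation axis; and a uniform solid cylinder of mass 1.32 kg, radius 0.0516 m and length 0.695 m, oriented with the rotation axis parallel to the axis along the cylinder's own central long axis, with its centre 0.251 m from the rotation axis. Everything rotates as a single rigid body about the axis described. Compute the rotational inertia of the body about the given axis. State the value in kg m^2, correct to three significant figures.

Rectangular plate: I_cm = (1/12)Mb² = (1/12)(1.48)(0.639)² = 0.05036 kg m^2; centre at d = 0.0577 m, so the parallel axis theorem gives I = 0.05036 + (1.48)(0.0577)² = 0.055287 kg m^2.
Solid disk: I_cm = (1/2)MR² = (1/2)(3.57)(0.392)² = 0.27429 kg m^2; centre at d = 0.33 m, so the parallel axis theorem gives I = 0.27429 + (3.57)(0.33)² = 0.66306 kg m^2.
Solid cylinder: I_cm = (1/2)MR² = (1/2)(1.32)(0.0516)² = 0.0017573 kg m^2; centre at d = 0.251 m, so the parallel axis theorem gives I = 0.0017573 + (1.32)(0.251)² = 0.084919 kg m^2.
Total I = 0.055287 + 0.66306 + 0.084919 = 0.80327 kg m^2.

0.803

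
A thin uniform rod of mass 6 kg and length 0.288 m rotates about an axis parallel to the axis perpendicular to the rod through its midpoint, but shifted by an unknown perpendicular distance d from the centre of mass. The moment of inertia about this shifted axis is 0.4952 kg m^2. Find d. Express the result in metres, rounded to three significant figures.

About the centre-of-mass axis, I_cm = (1/12)ML² = (1/12)(6)(0.288)² = 0.041472 kg m^2.
Parallel axis theorem: I = I_cm + Md², so Md² = 0.4952 − 0.041472 = 0.45373 kg m^2.
d = √(0.45373 / 6) = 0.27499 m.

0.275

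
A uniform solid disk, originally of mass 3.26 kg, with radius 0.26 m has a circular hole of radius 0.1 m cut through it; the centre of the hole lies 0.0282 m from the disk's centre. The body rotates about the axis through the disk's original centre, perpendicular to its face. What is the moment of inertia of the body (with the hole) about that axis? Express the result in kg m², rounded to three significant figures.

0.107

Unpierced body about its centre: I₀ = (1/2)MR² = (1/2)(3.26)(0.26)² = 0.11019 kg m².
The removed disk has mass m = M·(r/R)² = (3.26)(0.1/0.26)² = 0.48225 kg (same uniform areal density).
Its moment of inertia about the rotation axis (parallel-axis theorem): I_hole = (1/2)mr² + md² = (1/2)(0.48225)(0.1)² + (0.48225)(0.0282)² = 0.0027947 kg m².
Treating the hole as negative mass, I = I₀ − I_hole = 0.11019 − 0.0027947 = 0.10739 kg m².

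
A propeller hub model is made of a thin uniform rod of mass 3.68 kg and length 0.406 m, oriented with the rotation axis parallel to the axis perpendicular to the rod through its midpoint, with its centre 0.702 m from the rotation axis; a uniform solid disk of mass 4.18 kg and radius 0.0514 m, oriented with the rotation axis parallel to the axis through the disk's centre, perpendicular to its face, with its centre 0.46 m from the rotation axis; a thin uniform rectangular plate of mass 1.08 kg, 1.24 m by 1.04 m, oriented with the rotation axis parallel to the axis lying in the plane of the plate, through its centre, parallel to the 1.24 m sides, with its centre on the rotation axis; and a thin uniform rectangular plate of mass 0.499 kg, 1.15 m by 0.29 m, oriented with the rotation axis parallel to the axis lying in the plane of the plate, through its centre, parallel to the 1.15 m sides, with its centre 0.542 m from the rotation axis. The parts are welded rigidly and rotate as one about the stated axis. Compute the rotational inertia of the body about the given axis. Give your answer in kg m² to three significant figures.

3.00

Thin rod: I_cm = (1/12)ML² = (1/12)(3.68)(0.406)² = 0.05055 kg m²; centre at d = 0.702 m, so I = I_cm + Md² gives I = 0.05055 + (3.68)(0.702)² = 1.8641 kg m².
Solid disk: I_cm = (1/2)MR² = (1/2)(4.18)(0.0514)² = 0.0055217 kg m²; centre at d = 0.46 m, so I = I_cm + Md² gives I = 0.0055217 + (4.18)(0.46)² = 0.89001 kg m².
Rectangular plate: I_cm = (1/12)Mb² = (1/12)(1.08)(1.04)² = 0.097344 kg m²; axis through the centre, so I = 0.097344 kg m².
Rectangular plate: I_cm = (1/12)Mb² = (1/12)(0.499)(0.29)² = 0.0034972 kg m²; centre at d = 0.542 m, so I = I_cm + Md² gives I = 0.0034972 + (0.499)(0.542)² = 0.15009 kg m².
Total I = 1.8641 + 0.89001 + 0.097344 + 0.15009 = 3.0015 kg m².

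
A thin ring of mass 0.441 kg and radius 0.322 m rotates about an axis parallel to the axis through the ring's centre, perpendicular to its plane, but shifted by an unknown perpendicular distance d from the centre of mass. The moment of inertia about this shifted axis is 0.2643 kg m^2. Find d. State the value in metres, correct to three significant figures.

0.704

About the centre-of-mass axis, I_cm = MR² = (0.441)(0.322)² = 0.045725 kg m^2.
Parallel axis theorem: I = I_cm + Md², so Md² = 0.2643 − 0.045725 = 0.21858 kg m^2.
d = √(0.21858 / 0.441) = 0.70401 m.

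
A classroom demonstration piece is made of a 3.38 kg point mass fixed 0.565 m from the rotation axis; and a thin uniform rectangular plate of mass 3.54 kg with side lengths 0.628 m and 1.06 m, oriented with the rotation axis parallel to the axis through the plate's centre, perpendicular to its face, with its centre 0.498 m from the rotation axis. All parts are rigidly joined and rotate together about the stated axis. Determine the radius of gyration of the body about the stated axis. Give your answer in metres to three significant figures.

Point mass: I_cm = 0; centre at d = 0.565 m, so I = I_cm + Md² gives I = 0 + (3.38)(0.565)² = 1.079 kg m².
Rectangular plate: I_cm = (1/12)M(a²+b²) = (1/12)(3.54)[(0.628)² + (1.06)²] = 0.44781 kg m²; centre at d = 0.498 m, so I = I_cm + Md² gives I = 0.44781 + (3.54)(0.498)² = 1.3257 kg m².
Total I = 2.4047 kg m²; total mass M = 6.92 kg.
k = √(I/M) = √(2.4047/6.92) = 0.58949 m.

0.589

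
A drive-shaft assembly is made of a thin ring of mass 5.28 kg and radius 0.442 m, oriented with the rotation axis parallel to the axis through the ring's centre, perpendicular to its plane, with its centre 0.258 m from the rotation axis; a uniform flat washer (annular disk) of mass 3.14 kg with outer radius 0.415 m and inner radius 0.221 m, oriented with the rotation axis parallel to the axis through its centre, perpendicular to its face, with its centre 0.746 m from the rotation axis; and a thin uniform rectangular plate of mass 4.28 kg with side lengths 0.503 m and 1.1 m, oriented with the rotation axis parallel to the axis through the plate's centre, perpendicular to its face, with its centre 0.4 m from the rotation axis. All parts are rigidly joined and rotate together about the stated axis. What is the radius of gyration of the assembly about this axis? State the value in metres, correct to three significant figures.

Thin ring: I_cm = MR² = (5.28)(0.442)² = 1.0315 kg·m²; centre at d = 0.258 m, so the parallel axis theorem gives I = 1.0315 + (5.28)(0.258)² = 1.383 kg·m².
Annular disk: I_cm = (1/2)M(R²+r²) = (1/2)(3.14)[(0.415)² + (0.221)²] = 0.34707 kg·m²; centre at d = 0.746 m, so the parallel axis theorem gives I = 0.34707 + (3.14)(0.746)² = 2.0945 kg·m².
Rectangular plate: I_cm = (1/12)M(a²+b²) = (1/12)(4.28)[(0.503)² + (1.1)²] = 0.52181 kg·m²; centre at d = 0.4 m, so the parallel axis theorem gives I = 0.52181 + (4.28)(0.4)² = 1.2066 kg·m².
Total I = 4.6841 kg·m²; total mass M = 12.7 kg.
k = √(I/M) = √(4.6841/12.7) = 0.60731 m.

0.607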